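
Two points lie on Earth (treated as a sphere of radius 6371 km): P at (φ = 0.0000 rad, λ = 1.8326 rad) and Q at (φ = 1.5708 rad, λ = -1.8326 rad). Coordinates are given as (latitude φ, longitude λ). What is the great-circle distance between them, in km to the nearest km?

10008 km

Let φ₁ = 0.0000 rad, φ₂ = 1.5708 rad, and Δλ = 2.6180 rad.
cos c = sin φ₁ sin φ₂ + cos φ₁ cos φ₂ cos Δλ = (0.0000)(1.0000) + (1.0000)(-0.0000)(-0.8660) = 0.00000,
so c = arccos(0.00000) = 1.57079 rad.
Distance = R·c = 6371 × 1.5708 ≈ 10008 km.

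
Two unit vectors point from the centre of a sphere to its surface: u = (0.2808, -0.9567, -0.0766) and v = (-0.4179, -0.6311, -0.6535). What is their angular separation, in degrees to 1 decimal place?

u·v = 0.5365; |u| = 1.0000, |v| = 1.0000.
cos θ = (u·v)/(|u||v|) = 0.5365, so θ = 57.6°.

57.6°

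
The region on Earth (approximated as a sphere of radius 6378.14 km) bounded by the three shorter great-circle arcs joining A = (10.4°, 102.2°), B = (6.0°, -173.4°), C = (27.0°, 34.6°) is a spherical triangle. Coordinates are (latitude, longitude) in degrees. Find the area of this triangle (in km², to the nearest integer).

42015331 km²

Side lengths (central angles): a = 2.3964, b = 1.1419, c = 1.4562 rad; semiperimeter s = 2.4972.
By l'Huilier's theorem, tan(E/4) = √[tan(s/2) tan((s−a)/2) tan((s−b)/2) tan((s−c)/2)], giving spherical excess E = 1.0328 rad.
Area = E·R² = 1.0328 × (6378.14)² ≈ 42015331 km².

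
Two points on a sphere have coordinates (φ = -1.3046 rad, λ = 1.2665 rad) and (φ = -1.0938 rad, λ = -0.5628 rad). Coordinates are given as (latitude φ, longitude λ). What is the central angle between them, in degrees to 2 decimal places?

34.29°

With latitudes φ₁ = -74.748°, φ₂ = -62.670° and longitude difference Δλ = -104.811°:
Haversine: a = sin²(Δφ/2) + cos φ₁ cos φ₂ sin²(Δλ/2) = 0.0111 + (0.2631)(0.4591)(0.6278) = 0.08689.
Central angle c = 2·arcsin(√a) = 0.59844 rad.
So the angular separation is 34.29°.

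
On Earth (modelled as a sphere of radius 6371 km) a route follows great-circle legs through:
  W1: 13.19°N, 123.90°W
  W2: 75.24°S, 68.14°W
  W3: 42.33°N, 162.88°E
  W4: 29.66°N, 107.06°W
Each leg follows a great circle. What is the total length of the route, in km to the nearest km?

33976 km

Leg W1→W2: central angle 1.6520 rad, distance 10524.7 km.
Leg W2→W3: central angle 2.4491 rad, distance 15603.2 km.
Leg W3→W4: central angle 1.2318 rad, distance 7847.7 km.
Total: 10524.7 + 15603.2 + 7847.7 ≈ 33976 km.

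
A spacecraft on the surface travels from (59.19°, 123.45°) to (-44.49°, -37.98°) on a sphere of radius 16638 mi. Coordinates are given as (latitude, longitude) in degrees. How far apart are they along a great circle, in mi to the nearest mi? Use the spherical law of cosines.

46893 mi

With latitudes φ₁ = 59.190°, φ₂ = -44.490° and longitude difference Δλ = -161.430°:
cos c = sin φ₁ sin φ₂ + cos φ₁ cos φ₂ cos Δλ = (0.8589)(-0.7008) + (0.5122)(0.7134)(-0.9479) = -0.94824,
so c = arccos(-0.94824) = 2.81846 rad.
Distance = R·c = 16638 × 2.8185 ≈ 46893 mi.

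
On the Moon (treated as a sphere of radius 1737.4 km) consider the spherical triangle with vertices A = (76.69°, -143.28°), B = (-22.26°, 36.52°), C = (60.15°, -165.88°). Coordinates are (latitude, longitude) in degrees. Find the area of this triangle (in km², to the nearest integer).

Side lengths (central angles): a = 2.4256, b = 0.3181, c = 2.1916 rad; semiperimeter s = 2.4677.
By l'Huilier's theorem, tan(E/4) = √[tan(s/2) tan((s−a)/2) tan((s−b)/2) tan((s−c)/2)], giving spherical excess E = 0.4941 rad.
Area = E·R² = 0.4941 × (1737.4)² ≈ 1491561 km².

1491561 km²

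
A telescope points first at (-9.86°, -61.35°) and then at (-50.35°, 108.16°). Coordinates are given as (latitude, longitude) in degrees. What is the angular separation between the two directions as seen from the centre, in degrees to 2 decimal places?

119.10°

With latitudes φ₁ = -9.860°, φ₂ = -50.350° and longitude difference Δλ = 169.510°:
cos c = sin φ₁ sin φ₂ + cos φ₁ cos φ₂ cos Δλ = (-0.1712)(-0.7700) + (0.9852)(0.6381)(-0.9833) = -0.48632,
so c = arccos(-0.48632) = 2.07866 rad.
So the angular separation is 119.10°.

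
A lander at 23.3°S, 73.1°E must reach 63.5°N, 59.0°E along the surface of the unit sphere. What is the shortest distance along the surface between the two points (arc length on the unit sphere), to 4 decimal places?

1.5273

With latitudes φ₁ = -23.300°, φ₂ = 63.500° and longitude difference Δλ = -14.100°:
cos c = sin φ₁ sin φ₂ + cos φ₁ cos φ₂ cos Δλ = (-0.3955)(0.8949) + (0.9184)(0.4462)(0.9699) = 0.04347,
so c = arccos(0.04347) = 1.52731 rad.
On the unit sphere the arc length equals the central angle: 1.5273.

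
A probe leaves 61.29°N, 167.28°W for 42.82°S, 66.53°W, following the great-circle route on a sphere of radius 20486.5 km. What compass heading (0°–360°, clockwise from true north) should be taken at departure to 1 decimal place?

Δλ = 100.750° = 1.7584 rad.
y = sin Δλ · cos φ₂ = (0.9825)(0.7335) = 0.7206
x = cos φ₁ sin φ₂ − sin φ₁ cos φ₂ cos Δλ = (0.4804)(-0.6797) − (0.8771)(0.7335)(-0.1865) = -0.2065
θ = atan2(y, x) = 105.99°, so the bearing is 106.0°.

106.0°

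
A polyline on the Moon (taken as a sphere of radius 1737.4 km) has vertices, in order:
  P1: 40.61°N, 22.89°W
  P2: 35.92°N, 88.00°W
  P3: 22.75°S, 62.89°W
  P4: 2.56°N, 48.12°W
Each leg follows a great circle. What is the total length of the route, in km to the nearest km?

4324 km

Leg P1→P2: central angle 0.8755 rad, distance 1521.1 km.
Leg P2→P3: central angle 1.1047 rad, distance 1919.3 km.
Leg P3→P4: central angle 0.5083 rad, distance 883.1 km.
Total: 1521.1 + 1919.3 + 883.1 ≈ 4324 km.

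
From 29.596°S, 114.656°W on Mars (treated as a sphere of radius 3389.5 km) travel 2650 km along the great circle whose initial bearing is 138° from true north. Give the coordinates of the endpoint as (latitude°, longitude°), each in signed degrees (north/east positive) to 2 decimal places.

Angular distance δ = d/R = 2650/3389.5 = 0.78183 rad; initial bearing θ = 2.4086 rad.
sin φ₂ = sin φ₁ cos δ + cos φ₁ sin δ cos θ = (-0.4939)(0.7096) + (0.8695)(0.7046)(-0.7431) = -0.8058, so φ₂ = -53.68°.
Δλ = atan2(sin θ sin δ cos φ₁, cos δ − sin φ₁ sin φ₂) = atan2(0.4099, 0.3117) = 52.754°.
λ₂ = -114.656° + 52.754° = -61.90°.

-53.68°, -61.90°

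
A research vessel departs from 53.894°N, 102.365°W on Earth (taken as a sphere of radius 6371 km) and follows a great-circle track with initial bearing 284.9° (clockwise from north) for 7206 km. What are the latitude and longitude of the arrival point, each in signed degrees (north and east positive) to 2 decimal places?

Angular distance δ = d/R = 7206/6371 = 1.13106 rad; initial bearing θ = 4.9724 rad.
sin φ₂ = sin φ₁ cos δ + cos φ₁ sin δ cos θ = (0.8079)(0.4257) + (0.5893)(0.9049)(0.2571) = 0.4810, so φ₂ = 28.75°.
Δλ = atan2(sin θ sin δ cos φ₁, cos δ − sin φ₁ sin φ₂) = atan2(-0.5153, 0.0371) = -85.887°.
λ₂ = -102.365° − 85.887° = -188.25° → 171.75° after wrapping to (−180°, 180°].

28.75°, 171.75°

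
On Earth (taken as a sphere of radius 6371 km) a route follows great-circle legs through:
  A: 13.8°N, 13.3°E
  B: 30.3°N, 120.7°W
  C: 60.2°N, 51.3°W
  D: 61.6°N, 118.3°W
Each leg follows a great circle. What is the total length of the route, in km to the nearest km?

22530 km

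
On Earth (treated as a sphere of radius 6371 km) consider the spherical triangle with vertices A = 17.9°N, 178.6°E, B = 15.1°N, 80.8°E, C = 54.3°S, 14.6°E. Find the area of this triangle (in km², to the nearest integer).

103662361 km²

Side lengths (central angles): a = 1.5550, b = 2.4709, c = 1.6154 rad; semiperimeter s = 2.8207.
By l'Huilier's theorem, tan(E/4) = √[tan(s/2) tan((s−a)/2) tan((s−b)/2) tan((s−c)/2)], giving spherical excess E = 2.5539 rad.
Area = E·R² = 2.5539 × (6371)² ≈ 103662361 km².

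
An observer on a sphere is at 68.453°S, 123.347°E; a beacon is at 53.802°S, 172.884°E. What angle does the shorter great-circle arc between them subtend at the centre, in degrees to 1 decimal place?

In radians: φ₁ = -1.1947, φ₂ = -0.9390, Δλ = 49.537° = 0.8646 rad.
Haversine: a = sin²(Δφ/2) + cos φ₁ cos φ₂ sin²(Δλ/2) = 0.0163 + (0.3673)(0.5906)(0.1755) = 0.05433.
Central angle c = 2·arcsin(√a) = 0.47050 rad.
So the angular separation is 27.0°.

27.0°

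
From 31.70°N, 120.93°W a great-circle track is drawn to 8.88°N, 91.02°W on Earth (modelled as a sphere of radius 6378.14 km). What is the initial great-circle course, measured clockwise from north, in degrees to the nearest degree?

123°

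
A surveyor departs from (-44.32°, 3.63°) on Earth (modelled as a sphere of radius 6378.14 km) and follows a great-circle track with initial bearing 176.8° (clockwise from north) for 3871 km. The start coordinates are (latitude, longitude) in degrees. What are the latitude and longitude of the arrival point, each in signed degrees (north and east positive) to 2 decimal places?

-78.90°, 13.15°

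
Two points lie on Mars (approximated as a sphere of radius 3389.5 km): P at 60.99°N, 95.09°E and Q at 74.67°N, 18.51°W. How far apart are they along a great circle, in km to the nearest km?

Let φ₁ = 1.0645 rad, φ₂ = 1.3032 rad, and Δλ = -1.9827 rad.
cos c = sin φ₁ sin φ₂ + cos φ₁ cos φ₂ cos Δλ = (0.8745)(0.9644) + (0.4850)(0.2644)(-0.4003) = 0.79209,
so c = arccos(0.79209) = 0.65657 rad.
Distance = R·c = 3389.5 × 0.6566 ≈ 2225 km.

2225 km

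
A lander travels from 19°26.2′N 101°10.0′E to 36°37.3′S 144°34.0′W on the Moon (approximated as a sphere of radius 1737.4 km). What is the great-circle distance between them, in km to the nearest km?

Let φ₁ = 0.3392 rad, φ₂ = -0.6392 rad, and Δλ = 1.9943 rad.
cos c = sin φ₁ sin φ₂ + cos φ₁ cos φ₂ cos Δλ = (0.3328)(-0.5965) + (0.9430)(0.8026)(-0.4110) = -0.50956,
so c = arccos(-0.50956) = 2.10547 rad.
Distance = R·c = 1737.4 × 2.1055 ≈ 3658 km.

3658 km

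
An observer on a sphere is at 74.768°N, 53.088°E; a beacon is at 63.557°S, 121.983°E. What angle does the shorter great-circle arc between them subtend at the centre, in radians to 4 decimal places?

2.5354 rad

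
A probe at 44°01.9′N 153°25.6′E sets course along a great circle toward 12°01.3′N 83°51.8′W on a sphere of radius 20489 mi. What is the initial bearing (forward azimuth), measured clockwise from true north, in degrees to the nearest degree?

58°

Δλ = 122.710° = 2.1417 rad.
y = sin Δλ · cos φ₂ = (0.8414)(0.9781) = 0.8230
x = cos φ₁ sin φ₂ − sin φ₁ cos φ₂ cos Δλ = (0.7190)(0.2083) − (0.6951)(0.9781)(-0.5404) = 0.5171
θ = atan2(y, x) = 57.86°, so the bearing is 58°.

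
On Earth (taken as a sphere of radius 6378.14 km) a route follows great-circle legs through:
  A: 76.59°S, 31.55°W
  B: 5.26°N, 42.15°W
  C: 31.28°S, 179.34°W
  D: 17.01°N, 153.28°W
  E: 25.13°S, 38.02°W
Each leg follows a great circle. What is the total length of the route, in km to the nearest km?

43222 km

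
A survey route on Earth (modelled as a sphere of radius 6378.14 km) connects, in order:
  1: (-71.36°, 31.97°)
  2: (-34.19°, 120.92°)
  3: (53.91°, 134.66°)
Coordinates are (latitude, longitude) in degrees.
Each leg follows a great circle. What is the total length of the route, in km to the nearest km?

Leg 1→2: central angle 1.0036 rad, distance 6400.8 km.
Leg 2→3: central angle 1.5516 rad, distance 9896.2 km.
Total: 6400.8 + 9896.2 ≈ 16297 km.

16297 km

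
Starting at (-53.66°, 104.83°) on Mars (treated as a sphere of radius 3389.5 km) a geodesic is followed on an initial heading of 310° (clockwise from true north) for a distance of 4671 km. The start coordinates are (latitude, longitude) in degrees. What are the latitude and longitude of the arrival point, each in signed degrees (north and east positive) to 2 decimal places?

Angular distance δ = d/R = 4671/3389.5 = 1.37808 rad; initial bearing θ = 5.4105 rad.
sin φ₂ = sin φ₁ cos δ + cos φ₁ sin δ cos θ = (-0.8055)(0.1915) + (0.5926)(0.9815)(0.6428) = 0.2196, so φ₂ = 12.68°.
Δλ = atan2(sin θ sin δ cos φ₁, cos δ − sin φ₁ sin φ₂) = atan2(-0.4455, 0.3684) = -50.414°.
λ₂ = 104.830° − 50.414° = 54.42°.

12.68°, 54.42°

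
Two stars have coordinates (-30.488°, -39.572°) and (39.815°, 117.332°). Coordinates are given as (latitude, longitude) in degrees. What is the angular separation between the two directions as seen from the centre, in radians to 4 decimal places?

2.7755 rad

In radians: φ₁ = -0.5321, φ₂ = 0.6949, Δλ = 156.904° = 2.7385 rad.
cos c = sin φ₁ sin φ₂ + cos φ₁ cos φ₂ cos Δλ = (-0.5074)(0.6403) + (0.8617)(0.7681)(-0.9198) = -0.93373,
so c = arccos(-0.93373) = 2.77548 rad.
So the angular separation is 2.7755 rad.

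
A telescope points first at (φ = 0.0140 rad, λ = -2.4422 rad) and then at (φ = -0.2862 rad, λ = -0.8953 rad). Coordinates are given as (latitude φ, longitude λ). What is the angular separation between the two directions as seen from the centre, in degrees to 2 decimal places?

88.91°

Let φ₁ = 0.0140 rad, φ₂ = -0.2862 rad, and Δλ = 1.5469 rad.
cos c = sin φ₁ sin φ₂ + cos φ₁ cos φ₂ cos Δλ = (0.0140)(-0.2823) + (0.9999)(0.9593)(0.0239) = 0.01897,
so c = arccos(0.01897) = 1.55183 rad.
So the angular separation is 88.91°.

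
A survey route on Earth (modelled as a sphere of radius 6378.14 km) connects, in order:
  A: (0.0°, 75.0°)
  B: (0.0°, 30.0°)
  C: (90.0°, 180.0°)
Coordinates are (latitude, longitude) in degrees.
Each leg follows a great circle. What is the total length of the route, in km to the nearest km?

15028 km

Leg A→B: central angle 0.7854 rad, distance 5009.4 km.
Leg B→C: central angle 1.5708 rad, distance 10018.8 km.
Total: 5009.4 + 10018.8 ≈ 15028 km.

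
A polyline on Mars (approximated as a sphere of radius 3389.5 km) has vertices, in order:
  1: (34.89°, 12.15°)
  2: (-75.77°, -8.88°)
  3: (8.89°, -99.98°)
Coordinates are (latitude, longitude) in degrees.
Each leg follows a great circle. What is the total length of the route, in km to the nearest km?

12445 km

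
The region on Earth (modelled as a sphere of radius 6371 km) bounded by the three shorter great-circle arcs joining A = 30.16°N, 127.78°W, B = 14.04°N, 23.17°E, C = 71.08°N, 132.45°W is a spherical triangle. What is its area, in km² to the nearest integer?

23640039 km²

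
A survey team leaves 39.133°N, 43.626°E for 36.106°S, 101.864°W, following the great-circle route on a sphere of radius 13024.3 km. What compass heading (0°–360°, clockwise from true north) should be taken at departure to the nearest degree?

265°

Δλ = -145.490° = -2.5393 rad.
y = sin Δλ · cos φ₂ = (-0.5666)(0.8079) = -0.4577
x = cos φ₁ sin φ₂ − sin φ₁ cos φ₂ cos Δλ = (0.7757)(-0.5893) − (0.6311)(0.8079)(-0.8240) = -0.0369
θ = atan2(y, x) = -94.61°; adding 360° gives 265°.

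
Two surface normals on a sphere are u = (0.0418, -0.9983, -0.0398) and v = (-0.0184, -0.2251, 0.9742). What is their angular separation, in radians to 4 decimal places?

1.3845 rad

u·v = 0.1852; |u| = 1.0000, |v| = 1.0000.
cos θ = (u·v)/(|u||v|) = 0.1852, so θ = 1.3845 rad.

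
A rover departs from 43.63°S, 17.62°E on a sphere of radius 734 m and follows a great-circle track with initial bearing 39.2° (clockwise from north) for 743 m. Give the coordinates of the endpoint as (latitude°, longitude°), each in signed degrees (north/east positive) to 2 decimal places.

6.32°, 50.25°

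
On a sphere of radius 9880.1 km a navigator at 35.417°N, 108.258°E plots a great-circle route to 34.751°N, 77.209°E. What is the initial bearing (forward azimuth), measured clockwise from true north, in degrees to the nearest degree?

278°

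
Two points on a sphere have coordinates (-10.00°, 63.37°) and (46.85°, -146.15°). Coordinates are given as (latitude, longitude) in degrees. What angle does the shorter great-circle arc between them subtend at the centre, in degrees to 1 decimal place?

Let φ₁ = -0.1745 rad, φ₂ = 0.8177 rad, and Δλ = 2.6264 rad.
Haversine: a = sin²(Δφ/2) + cos φ₁ cos φ₂ sin²(Δλ/2) = 0.2266 + (0.9848)(0.6839)(0.9351) = 0.85639.
Central angle c = 2·arcsin(√a) = 2.36424 rad.
So the angular separation is 135.5°.

135.5°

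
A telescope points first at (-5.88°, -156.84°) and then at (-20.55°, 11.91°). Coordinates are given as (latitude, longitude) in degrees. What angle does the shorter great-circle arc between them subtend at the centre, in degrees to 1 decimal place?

151.4°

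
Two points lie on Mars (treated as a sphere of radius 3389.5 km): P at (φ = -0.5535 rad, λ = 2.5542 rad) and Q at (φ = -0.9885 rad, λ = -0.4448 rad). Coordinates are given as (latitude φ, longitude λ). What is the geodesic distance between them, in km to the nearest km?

In radians: φ₁ = -0.5535, φ₂ = -0.9885, Δλ = -171.830° = -2.9990 rad.
Haversine: a = sin²(Δφ/2) + cos φ₁ cos φ₂ sin²(Δλ/2) = 0.0466 + (0.8507)(0.5499)(0.9949) = 0.51202.
Central angle c = 2·arcsin(√a) = 1.59484 rad.
Distance = R·c = 3389.5 × 1.5948 ≈ 5406 km.

5406 km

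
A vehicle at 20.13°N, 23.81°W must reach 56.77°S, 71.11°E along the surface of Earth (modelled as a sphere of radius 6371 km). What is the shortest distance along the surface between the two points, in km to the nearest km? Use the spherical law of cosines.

With latitudes φ₁ = 20.130°, φ₂ = -56.770° and longitude difference Δλ = 94.920°:
cos c = sin φ₁ sin φ₂ + cos φ₁ cos φ₂ cos Δλ = (0.3442)(-0.8365) + (0.9389)(0.5480)(-0.0858) = -0.33200,
so c = arccos(-0.33200) = 1.90922 rad.
Distance = R·c = 6371 × 1.9092 ≈ 12164 km.

12164 km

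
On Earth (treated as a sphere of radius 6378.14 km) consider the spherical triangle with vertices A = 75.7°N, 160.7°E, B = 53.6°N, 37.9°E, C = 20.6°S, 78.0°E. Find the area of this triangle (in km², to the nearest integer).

29219676 km²

Side lengths (central angles): a = 1.4286, b = 1.8876, c = 0.7946 rad; semiperimeter s = 2.0554.
By l'Huilier's theorem, tan(E/4) = √[tan(s/2) tan((s−a)/2) tan((s−b)/2) tan((s−c)/2)], giving spherical excess E = 0.7183 rad.
Area = E·R² = 0.7183 × (6378.14)² ≈ 29219676 km².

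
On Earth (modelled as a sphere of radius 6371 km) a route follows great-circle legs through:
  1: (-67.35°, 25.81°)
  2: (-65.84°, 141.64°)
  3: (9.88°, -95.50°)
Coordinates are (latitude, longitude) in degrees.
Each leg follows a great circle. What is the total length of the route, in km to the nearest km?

16834 km

Leg 1→2: central angle 0.6867 rad, distance 4374.8 km.
Leg 2→3: central angle 1.9556 rad, distance 12458.8 km.
Total: 4374.8 + 12458.8 ≈ 16834 km.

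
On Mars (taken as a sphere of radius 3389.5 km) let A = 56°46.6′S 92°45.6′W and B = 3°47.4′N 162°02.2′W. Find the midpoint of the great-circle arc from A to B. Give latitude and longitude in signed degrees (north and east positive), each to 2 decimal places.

-30.71°, -138.77°

The central angle between A and B is δ = 1.4322 rad.
With f = 0.5, the slerp weights are sin((1−f)δ)/sin δ = 0.6628 and sin(fδ)/sin δ = 0.6628.
Weighted sum of the unit vectors: (0.6628)·(-0.0264,-0.5473,-0.8365) + (0.6628)·(-0.9492,-0.3077,0.0661) = (-0.6466, -0.5667, -0.5106).
Converting back: φ = atan2(z, √(x²+y²)) = -30.71°, λ = atan2(y, x) = -138.77°.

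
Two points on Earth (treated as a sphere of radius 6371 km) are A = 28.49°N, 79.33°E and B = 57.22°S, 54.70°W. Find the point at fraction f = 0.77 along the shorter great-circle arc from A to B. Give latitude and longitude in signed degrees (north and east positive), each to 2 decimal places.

-55.36°, 3.81°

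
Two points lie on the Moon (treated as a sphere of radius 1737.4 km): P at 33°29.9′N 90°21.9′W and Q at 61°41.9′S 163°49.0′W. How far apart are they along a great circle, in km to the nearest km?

3394 km

In radians: φ₁ = 0.5847, φ₂ = -1.0768, Δλ = -73.452° = -1.2820 rad.
cos c = sin φ₁ sin φ₂ + cos φ₁ cos φ₂ cos Δλ = (0.5519)(-0.8805) + (0.8339)(0.4741)(0.2848) = -0.37333,
so c = arccos(-0.37333) = 1.95339 rad.
Distance = R·c = 1737.4 × 1.9534 ≈ 3394 km.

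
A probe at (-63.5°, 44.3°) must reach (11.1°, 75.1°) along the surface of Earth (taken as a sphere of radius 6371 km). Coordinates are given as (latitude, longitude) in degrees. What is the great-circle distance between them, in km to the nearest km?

With latitudes φ₁ = -63.500°, φ₂ = 11.100° and longitude difference Δλ = 30.800°:
cos c = sin φ₁ sin φ₂ + cos φ₁ cos φ₂ cos Δλ = (-0.8949)(0.1925) + (0.4462)(0.9813)(0.8590) = 0.20380,
so c = arccos(0.20380) = 1.36556 rad.
Distance = R·c = 6371 × 1.3656 ≈ 8700 km.

8700 km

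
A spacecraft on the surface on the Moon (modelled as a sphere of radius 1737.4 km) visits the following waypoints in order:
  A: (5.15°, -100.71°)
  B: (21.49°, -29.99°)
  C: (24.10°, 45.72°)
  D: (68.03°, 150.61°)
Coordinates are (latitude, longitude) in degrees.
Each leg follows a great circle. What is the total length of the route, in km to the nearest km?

6435 km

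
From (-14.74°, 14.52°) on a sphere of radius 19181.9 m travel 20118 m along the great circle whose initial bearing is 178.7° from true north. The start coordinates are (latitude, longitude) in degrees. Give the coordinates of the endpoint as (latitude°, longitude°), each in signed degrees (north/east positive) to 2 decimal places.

-74.78°, 18.82°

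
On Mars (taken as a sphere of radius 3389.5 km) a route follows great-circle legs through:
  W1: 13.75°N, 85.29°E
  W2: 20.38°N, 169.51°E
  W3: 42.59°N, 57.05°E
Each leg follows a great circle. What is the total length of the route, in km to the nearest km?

10149 km

Leg W1→W2: central angle 1.3954 rad, distance 4729.8 km.
Leg W2→W3: central angle 1.5988 rad, distance 5419.1 km.
Total: 4729.8 + 5419.1 ≈ 10149 km.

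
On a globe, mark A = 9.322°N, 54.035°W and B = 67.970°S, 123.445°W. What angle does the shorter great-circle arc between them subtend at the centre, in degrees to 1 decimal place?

91.1°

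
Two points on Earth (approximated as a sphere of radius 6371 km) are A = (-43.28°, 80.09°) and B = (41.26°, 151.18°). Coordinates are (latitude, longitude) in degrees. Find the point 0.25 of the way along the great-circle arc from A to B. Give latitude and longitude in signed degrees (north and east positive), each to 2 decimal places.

-23.27°, 101.13°

Central angle δ = 1.8491 rad. Interpolating on the sphere with fraction f = 0.25:
P = [sin((1−f)δ)·A + sin(fδ)·B] / sin δ = 1.0225·A + 0.4638·B in Cartesian coordinates,
giving P = (-0.1774, 0.9014, -0.3951), i.e. latitude -23.27°, longitude 101.13°.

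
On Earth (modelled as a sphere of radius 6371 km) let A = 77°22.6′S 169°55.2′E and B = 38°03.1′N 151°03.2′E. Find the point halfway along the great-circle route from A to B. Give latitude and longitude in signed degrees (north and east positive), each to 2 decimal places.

Central angle δ = 2.0249 rad. Interpolating on the sphere with fraction f = 0.5:
P = [sin((1−f)δ)·A + sin(fδ)·B] / sin δ = 0.9438·A + 0.9438·B in Cartesian coordinates,
giving P = (-0.8534, 0.3958, -0.3392), i.e. latitude -19.83°, longitude 155.12°.

-19.83°, 155.12°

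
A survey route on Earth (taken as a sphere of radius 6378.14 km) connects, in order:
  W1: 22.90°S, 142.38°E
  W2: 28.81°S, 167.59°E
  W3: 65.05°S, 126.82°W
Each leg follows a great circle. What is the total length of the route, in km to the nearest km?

8600 km

Leg W1→W2: central angle 0.4083 rad, distance 2604.1 km.
Leg W2→W3: central angle 0.9401 rad, distance 5996.3 km.
Total: 2604.1 + 5996.3 ≈ 8600 km.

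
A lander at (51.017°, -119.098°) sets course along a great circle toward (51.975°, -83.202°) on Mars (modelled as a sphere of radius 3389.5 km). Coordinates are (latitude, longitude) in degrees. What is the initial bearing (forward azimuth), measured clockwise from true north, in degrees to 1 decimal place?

Δλ = 35.896° = 0.6265 rad.
y = sin Δλ · cos φ₂ = (0.5863)(0.6160) = 0.3612
x = cos φ₁ sin φ₂ − sin φ₁ cos φ₂ cos Δλ = (0.6291)(0.7877) − (0.7773)(0.6160)(0.8101) = 0.1077
θ = atan2(y, x) = 73.40°, so the bearing is 73.4°.

73.4°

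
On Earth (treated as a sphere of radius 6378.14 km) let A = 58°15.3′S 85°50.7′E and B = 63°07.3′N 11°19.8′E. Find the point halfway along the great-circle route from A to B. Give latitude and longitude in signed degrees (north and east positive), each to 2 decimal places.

3.05°, 51.88°

The central angle between A and B is δ = 2.3392 rad.
With f = 0.5, the slerp weights are sin((1−f)δ)/sin δ = 1.2804 and sin(fδ)/sin δ = 1.2804.
Weighted sum of the unit vectors: (1.2804)·(0.0381,0.5248,-0.8504) + (1.2804)·(0.4433,0.0888,0.8920) = (0.6164, 0.7856, 0.0532).
Converting back: φ = atan2(z, √(x²+y²)) = 3.05°, λ = atan2(y, x) = 51.88°.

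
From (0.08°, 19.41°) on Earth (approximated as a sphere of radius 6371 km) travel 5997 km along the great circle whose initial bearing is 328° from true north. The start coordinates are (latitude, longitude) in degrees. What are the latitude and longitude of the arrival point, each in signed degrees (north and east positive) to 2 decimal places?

Angular distance δ = d/R = 5997/6371 = 0.94130 rad; initial bearing θ = 5.7247 rad.
sin φ₂ = sin φ₁ cos δ + cos φ₁ sin δ cos θ = (0.0014)(0.5887) + (1.0000)(0.8083)(0.8480) = 0.6863, so φ₂ = 43.34°.
Δλ = atan2(sin θ sin δ cos φ₁, cos δ − sin φ₁ sin φ₂) = atan2(-0.4283, 0.5878) = -36.083°.
λ₂ = 19.410° − 36.083° = -16.67°.

43.34°, -16.67°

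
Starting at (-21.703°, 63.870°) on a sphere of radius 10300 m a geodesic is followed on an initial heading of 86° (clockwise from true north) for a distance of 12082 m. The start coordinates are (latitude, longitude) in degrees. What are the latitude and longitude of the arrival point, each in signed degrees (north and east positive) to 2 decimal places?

-4.79°, 131.22°

Angular distance δ = d/R = 12082/10300 = 1.17301 rad; initial bearing θ = 1.5010 rad.
sin φ₂ = sin φ₁ cos δ + cos φ₁ sin δ cos θ = (-0.3698)(0.3874) + (0.9291)(0.9219)(0.0698) = -0.0835, so φ₂ = -4.79°.
Δλ = atan2(sin θ sin δ cos φ₁, cos δ − sin φ₁ sin φ₂) = atan2(0.8545, 0.3565) = 67.353°.
λ₂ = 63.870° + 67.353° = 131.22°.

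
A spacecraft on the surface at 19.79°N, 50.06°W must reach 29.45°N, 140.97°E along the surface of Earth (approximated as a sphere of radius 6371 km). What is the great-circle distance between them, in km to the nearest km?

14414 km

Let φ₁ = 0.3454 rad, φ₂ = 0.5140 rad, and Δλ = -2.9491 rad.
Haversine: a = sin²(Δφ/2) + cos φ₁ cos φ₂ sin²(Δλ/2) = 0.0071 + (0.9409)(0.8708)(0.9908) = 0.81888.
Central angle c = 2·arcsin(√a) = 2.26238 rad.
Distance = R·c = 6371 × 2.2624 ≈ 14414 km.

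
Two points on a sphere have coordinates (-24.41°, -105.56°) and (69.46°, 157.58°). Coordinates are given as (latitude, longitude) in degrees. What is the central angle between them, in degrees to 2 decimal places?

115.16°

In radians: φ₁ = -0.4260, φ₂ = 1.2123, Δλ = -96.860° = -1.6905 rad.
Haversine: a = sin²(Δφ/2) + cos φ₁ cos φ₂ sin²(Δλ/2) = 0.5337 + (0.9106)(0.3509)(0.5597) = 0.71258.
Central angle c = 2·arcsin(√a) = 2.00993 rad.
So the angular separation is 115.16°.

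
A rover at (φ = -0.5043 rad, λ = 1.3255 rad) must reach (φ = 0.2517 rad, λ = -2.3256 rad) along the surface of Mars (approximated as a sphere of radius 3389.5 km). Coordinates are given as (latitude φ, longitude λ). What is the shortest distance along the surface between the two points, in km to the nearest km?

8837 km

With latitudes φ₁ = -28.894°, φ₂ = 14.421° and longitude difference Δλ = 150.807°:
cos c = sin φ₁ sin φ₂ + cos φ₁ cos φ₂ cos Δλ = (-0.4832)(0.2491) + (0.8755)(0.9685)(-0.8730) = -0.86057,
so c = arccos(-0.86057) = 2.60718 rad.
Distance = R·c = 3389.5 × 2.6072 ≈ 8837 km.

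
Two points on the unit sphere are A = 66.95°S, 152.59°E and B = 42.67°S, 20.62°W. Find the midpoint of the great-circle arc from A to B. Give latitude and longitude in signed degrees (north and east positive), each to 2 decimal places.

-77.66°, -13.01°

Central angle δ = 1.2262 rad. Interpolating on the sphere with fraction f = 0.5:
P = [sin((1−f)δ)·A + sin(fδ)·B] / sin δ = 0.6113·A + 0.6113·B in Cartesian coordinates,
giving P = (0.2082, -0.0481, -0.9769), i.e. latitude -77.66°, longitude -13.01°.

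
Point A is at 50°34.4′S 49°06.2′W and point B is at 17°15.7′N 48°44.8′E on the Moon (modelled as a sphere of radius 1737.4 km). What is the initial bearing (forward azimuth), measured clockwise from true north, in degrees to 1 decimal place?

84.7°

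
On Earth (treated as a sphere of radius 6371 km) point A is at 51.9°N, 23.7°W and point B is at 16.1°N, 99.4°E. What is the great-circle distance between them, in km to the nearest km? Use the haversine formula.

10681 km

With latitudes φ₁ = 51.900°, φ₂ = 16.100° and longitude difference Δλ = 123.100°:
Haversine: a = sin²(Δφ/2) + cos φ₁ cos φ₂ sin²(Δλ/2) = 0.0945 + (0.6170)(0.9608)(0.7731) = 0.55276.
Central angle c = 2·arcsin(√a) = 1.67651 rad.
Distance = R·c = 6371 × 1.6765 ≈ 10681 km.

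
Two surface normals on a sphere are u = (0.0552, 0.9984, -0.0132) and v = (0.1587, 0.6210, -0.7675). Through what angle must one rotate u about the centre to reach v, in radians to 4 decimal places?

u·v = 0.6389; |u| = 1.0000, |v| = 0.9999.
cos θ = (u·v)/(|u||v|) = 0.6389, so θ = 0.8777 rad.

0.8777 rad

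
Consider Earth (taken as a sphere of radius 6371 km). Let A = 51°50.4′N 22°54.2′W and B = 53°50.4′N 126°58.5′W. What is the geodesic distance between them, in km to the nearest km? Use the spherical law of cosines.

6326 km

In radians: φ₁ = 0.9048, φ₂ = 0.9397, Δλ = -104.072° = -1.8164 rad.
cos c = sin φ₁ sin φ₂ + cos φ₁ cos φ₂ cos Δλ = (0.7863)(0.8074) + (0.6179)(0.5900)(-0.2431) = 0.54619,
so c = arccos(0.54619) = 0.99299 rad.
Distance = R·c = 6371 × 0.9930 ≈ 6326 km.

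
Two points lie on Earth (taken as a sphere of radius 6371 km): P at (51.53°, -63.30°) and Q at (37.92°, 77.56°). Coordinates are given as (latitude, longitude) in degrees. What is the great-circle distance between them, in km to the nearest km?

Let φ₁ = 0.8994 rad, φ₂ = 0.6618 rad, and Δλ = 2.4585 rad.
Haversine: a = sin²(Δφ/2) + cos φ₁ cos φ₂ sin²(Δλ/2) = 0.0140 + (0.6221)(0.7889)(0.8878) = 0.44974.
Central angle c = 2·arcsin(√a) = 1.47010 rad.
Distance = R·c = 6371 × 1.4701 ≈ 9366 km.

9366 km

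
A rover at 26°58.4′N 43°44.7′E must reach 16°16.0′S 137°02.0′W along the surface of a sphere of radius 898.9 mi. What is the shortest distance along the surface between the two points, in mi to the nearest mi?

Let φ₁ = 0.4708 rad, φ₂ = -0.2839 rad, and Δλ = 3.1280 rad.
Haversine: a = sin²(Δφ/2) + cos φ₁ cos φ₂ sin²(Δλ/2) = 0.1358 + (0.8912)(0.9600)(1.0000) = 0.99126.
Central angle c = 2·arcsin(√a) = 2.95430 rad.
Distance = R·c = 898.9 × 2.9543 ≈ 2656 mi.

2656 mi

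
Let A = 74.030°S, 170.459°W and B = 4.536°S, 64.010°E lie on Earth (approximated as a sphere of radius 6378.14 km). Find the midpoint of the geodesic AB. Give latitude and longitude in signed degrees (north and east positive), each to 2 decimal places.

-50.22°, 78.99°

Central angle δ = 1.6543 rad. Interpolating on the sphere with fraction f = 0.5:
P = [sin((1−f)δ)·A + sin(fδ)·B] / sin δ = 0.7386·A + 0.7386·B in Cartesian coordinates,
giving P = (0.1222, 0.6281, -0.7685), i.e. latitude -50.22°, longitude 78.99°.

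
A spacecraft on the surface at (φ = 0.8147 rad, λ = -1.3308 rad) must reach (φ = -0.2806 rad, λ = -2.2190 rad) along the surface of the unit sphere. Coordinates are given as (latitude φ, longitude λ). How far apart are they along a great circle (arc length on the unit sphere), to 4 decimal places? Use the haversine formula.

With latitudes φ₁ = 46.679°, φ₂ = -16.077° and longitude difference Δλ = -50.890°:
Haversine: a = sin²(Δφ/2) + cos φ₁ cos φ₂ sin²(Δλ/2) = 0.2711 + (0.6861)(0.9609)(0.1846) = 0.39281.
Central angle c = 2·arcsin(√a) = 1.35473 rad.
On the unit sphere the arc length equals the central angle: 1.3547.

1.3547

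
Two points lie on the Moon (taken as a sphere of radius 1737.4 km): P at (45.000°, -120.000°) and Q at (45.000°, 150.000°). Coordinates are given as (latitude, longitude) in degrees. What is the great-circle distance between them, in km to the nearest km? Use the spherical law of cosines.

With latitudes φ₁ = 45.000°, φ₂ = 45.000° and longitude difference Δλ = -90.000°:
cos c = sin φ₁ sin φ₂ + cos φ₁ cos φ₂ cos Δλ = (0.7071)(0.7071) + (0.7071)(0.7071)(0.0000) = 0.50000,
so c = arccos(0.50000) = 1.04720 rad.
Distance = R·c = 1737.4 × 1.0472 ≈ 1819 km.

1819 km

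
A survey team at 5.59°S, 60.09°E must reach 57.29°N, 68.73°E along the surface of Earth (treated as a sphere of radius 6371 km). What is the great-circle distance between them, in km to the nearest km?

In radians: φ₁ = -0.0976, φ₂ = 0.9999, Δλ = 8.640° = 0.1508 rad.
cos c = sin φ₁ sin φ₂ + cos φ₁ cos φ₂ cos Δλ = (-0.0974)(0.8414) + (0.9952)(0.5404)(0.9887) = 0.44975,
so c = arccos(0.44975) = 1.10431 rad.
Distance = R·c = 6371 × 1.1043 ≈ 7036 km.

7036 km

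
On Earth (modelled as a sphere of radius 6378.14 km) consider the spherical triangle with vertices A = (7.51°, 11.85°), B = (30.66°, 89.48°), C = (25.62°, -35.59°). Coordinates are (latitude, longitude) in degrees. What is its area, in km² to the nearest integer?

Side lengths (central angles): a = 1.7979, b = 0.8485, c = 1.3188 rad; semiperimeter s = 1.9826.
By l'Huilier's theorem, tan(E/4) = √[tan(s/2) tan((s−a)/2) tan((s−b)/2) tan((s−c)/2)], giving spherical excess E = 0.6977 rad.
Area = E·R² = 0.6977 × (6378.14)² ≈ 28383267 km².

28383267 km²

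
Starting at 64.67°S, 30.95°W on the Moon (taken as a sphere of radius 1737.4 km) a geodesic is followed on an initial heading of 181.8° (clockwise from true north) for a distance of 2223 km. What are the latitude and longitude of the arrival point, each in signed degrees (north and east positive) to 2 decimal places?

Angular distance δ = d/R = 2223/1737.4 = 1.27950 rad; initial bearing θ = 3.1730 rad.
sin φ₂ = sin φ₁ cos δ + cos φ₁ sin δ cos θ = (-0.9039)(0.2872) + (0.4278)(0.9579)(-0.9995) = -0.6692, so φ₂ = -42.00°.
Δλ = atan2(sin θ sin δ cos φ₁, cos δ − sin φ₁ sin φ₂) = atan2(-0.0129, -0.3177) = -177.679°.
λ₂ = -30.950° − 177.679° = -208.63° → 151.37° after wrapping to (−180°, 180°].

-42.00°, 151.37°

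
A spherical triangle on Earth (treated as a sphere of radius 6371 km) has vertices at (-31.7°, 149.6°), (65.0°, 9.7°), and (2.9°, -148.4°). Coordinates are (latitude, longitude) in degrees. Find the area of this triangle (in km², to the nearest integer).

Side lengths (central angles): a = 1.9239, b = 1.1893, c = 2.4208 rad; semiperimeter s = 2.7670.
By l'Huilier's theorem, tan(E/4) = √[tan(s/2) tan((s−a)/2) tan((s−b)/2) tan((s−c)/2)], giving spherical excess E = 2.2925 rad.
Area = E·R² = 2.2925 × (6371)² ≈ 93049869 km².

93049869 km²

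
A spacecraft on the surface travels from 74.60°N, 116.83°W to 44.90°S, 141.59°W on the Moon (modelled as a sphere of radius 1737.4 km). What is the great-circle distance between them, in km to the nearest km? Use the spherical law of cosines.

3658 km

With latitudes φ₁ = 74.600°, φ₂ = -44.900° and longitude difference Δλ = -24.760°:
cos c = sin φ₁ sin φ₂ + cos φ₁ cos φ₂ cos Δλ = (0.9641)(-0.7059) + (0.2656)(0.7083)(0.9081) = -0.50972,
so c = arccos(-0.50972) = 2.10565 rad.
Distance = R·c = 1737.4 × 2.1057 ≈ 3658 km.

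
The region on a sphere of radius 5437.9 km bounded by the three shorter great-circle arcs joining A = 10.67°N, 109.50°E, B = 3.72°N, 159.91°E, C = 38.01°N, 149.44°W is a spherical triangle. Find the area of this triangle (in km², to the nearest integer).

Side lengths (central angles): a = 1.0022, b = 1.6053, c = 0.8802 rad; semiperimeter s = 1.7439.
By l'Huilier's theorem, tan(E/4) = √[tan(s/2) tan((s−a)/2) tan((s−b)/2) tan((s−c)/2)], giving spherical excess E = 0.4842 rad.
Area = E·R² = 0.4842 × (5437.9)² ≈ 14316695 km².

14316695 km²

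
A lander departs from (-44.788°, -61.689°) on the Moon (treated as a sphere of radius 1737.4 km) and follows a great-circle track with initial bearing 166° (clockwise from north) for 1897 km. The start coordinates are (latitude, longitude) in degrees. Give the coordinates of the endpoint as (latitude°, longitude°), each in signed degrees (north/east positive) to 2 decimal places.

-69.36°, 80.79°

Angular distance δ = d/R = 1897/1737.4 = 1.09186 rad; initial bearing θ = 2.8972 rad.
sin φ₂ = sin φ₁ cos δ + cos φ₁ sin δ cos θ = (-0.7045)(0.4608) + (0.7097)(0.8875)(-0.9703) = -0.9358, so φ₂ = -69.36°.
Δλ = atan2(sin θ sin δ cos φ₁, cos δ − sin φ₁ sin φ₂) = atan2(0.1524, -0.1984) = 142.478°.
λ₂ = -61.689° + 142.478° = 80.79°.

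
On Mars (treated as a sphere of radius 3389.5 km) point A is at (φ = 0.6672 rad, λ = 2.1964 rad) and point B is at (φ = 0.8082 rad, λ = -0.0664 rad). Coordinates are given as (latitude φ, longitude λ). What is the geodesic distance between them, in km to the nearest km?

With latitudes φ₁ = 38.228°, φ₂ = 46.306° and longitude difference Δλ = -129.649°:
cos c = sin φ₁ sin φ₂ + cos φ₁ cos φ₂ cos Δλ = (0.6188)(0.7230) + (0.7856)(0.6908)(-0.6381) = 0.10115,
so c = arccos(0.10115) = 1.46947 rad.
Distance = R·c = 3389.5 × 1.4695 ≈ 4981 km.

4981 km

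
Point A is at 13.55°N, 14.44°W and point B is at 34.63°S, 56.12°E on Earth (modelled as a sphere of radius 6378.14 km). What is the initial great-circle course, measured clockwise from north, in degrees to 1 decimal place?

Δλ = 70.560° = 1.2315 rad.
y = sin Δλ · cos φ₂ = (0.9430)(0.8228) = 0.7759
x = cos φ₁ sin φ₂ − sin φ₁ cos φ₂ cos Δλ = (0.9722)(-0.5683) − (0.2343)(0.8228)(0.3328) = -0.6166
θ = atan2(y, x) = 128.47°, so the bearing is 128.5°.

128.5°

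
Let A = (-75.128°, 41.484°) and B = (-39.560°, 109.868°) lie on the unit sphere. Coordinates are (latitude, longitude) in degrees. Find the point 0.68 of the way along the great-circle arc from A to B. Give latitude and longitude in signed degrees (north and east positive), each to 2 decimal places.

-53.37°, 101.73°

Central angle δ = 0.8115 rad. Interpolating on the sphere with fraction f = 0.68:
P = [sin((1−f)δ)·A + sin(fδ)·B] / sin δ = 0.3540·A + 0.7228·B in Cartesian coordinates,
giving P = (-0.1213, 0.5842, -0.8025), i.e. latitude -53.37°, longitude 101.73°.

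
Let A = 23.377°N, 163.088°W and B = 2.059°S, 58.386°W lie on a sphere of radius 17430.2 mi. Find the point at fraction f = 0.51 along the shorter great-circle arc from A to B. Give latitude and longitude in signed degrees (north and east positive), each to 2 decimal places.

16.80°, -106.54°

The central angle between A and B is δ = 1.8204 rad.
With f = 0.51, the slerp weights are sin((1−f)δ)/sin δ = 0.8032 and sin(fδ)/sin δ = 0.8263.
Weighted sum of the unit vectors: (0.8032)·(-0.8782,-0.2670,0.3968) + (0.8263)·(0.5239,-0.8510,-0.0359) = (-0.2726, -0.9177, 0.2890).
Converting back: φ = atan2(z, √(x²+y²)) = 16.80°, λ = atan2(y, x) = -106.54°.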